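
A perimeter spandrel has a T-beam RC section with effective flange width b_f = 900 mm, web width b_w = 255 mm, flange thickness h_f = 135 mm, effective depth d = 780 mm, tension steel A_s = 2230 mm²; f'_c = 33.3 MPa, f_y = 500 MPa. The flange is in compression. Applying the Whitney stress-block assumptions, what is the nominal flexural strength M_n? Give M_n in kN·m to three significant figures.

Tension: T = A_s f_y = 2230 × 500 = 1115000 N.
Try a within the flange: a = T/(0.85 f'_c b_f) = 1115000/(0.85 × 33.3 × 900) = 43.77 mm.
Since a = 43.77 ≤ h_f = 135 mm, the stress block lies entirely in the flange; analyse as a rectangular beam of width b_f.
M_n = T(d − a/2) = 1115000 × (780 − 21.885) = 845.30 × 10⁶ N·mm.
M_n = 845.30 kN·m.

M_n ≈ 845 kN·m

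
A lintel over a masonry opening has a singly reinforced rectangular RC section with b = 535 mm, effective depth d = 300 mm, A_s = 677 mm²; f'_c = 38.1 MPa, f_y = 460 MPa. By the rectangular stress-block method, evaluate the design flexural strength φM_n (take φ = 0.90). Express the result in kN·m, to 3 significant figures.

T = A_s f_y = 677 × 460 = 311420 N = 311.42 kN.
From C = T: a = T/(0.85 f'_c b) = 311420/(0.85 × 38.1 × 535) = 17.97 mm.
M_n = T(d − a/2) = 311.42 kN × (300 − 8.985) mm = 90.63 kN·m.
φM_n = 0.90 × 90.63 = 81.57 kN·m.

φM_n ≈ 81.6 kN·m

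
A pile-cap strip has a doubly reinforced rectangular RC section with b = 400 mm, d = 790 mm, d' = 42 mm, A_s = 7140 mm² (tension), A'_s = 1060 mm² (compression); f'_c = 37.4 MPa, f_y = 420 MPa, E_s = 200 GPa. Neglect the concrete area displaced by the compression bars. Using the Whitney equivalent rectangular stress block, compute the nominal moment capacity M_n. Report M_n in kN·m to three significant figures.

Assume both tension and compression steel yield.
Net tension couple steel: A_s − A'_s = 6080 mm².
a = (A_s − A'_s) f_y / (0.85 f'_c b) = 2553600/(0.85 × 37.4 × 400) = 200.82 mm.
c = a/β₁ = 200.82/0.783 = 256.48 mm; ε'_s = 0.003(c − d')/c = 0.0025 ≥ f_y/E_s = 0.0021, so compression steel does yield.
M_n = (A_s − A'_s) f_y (d − a/2) + A'_s f_y (d − d') = [2553600 × (790 − 100.41) + 445200 × (790 − 42)] × 10⁻⁶ = 1760.94 + 333.01 = 2093.95 kN·m.

M_n ≈ 2090 kN·m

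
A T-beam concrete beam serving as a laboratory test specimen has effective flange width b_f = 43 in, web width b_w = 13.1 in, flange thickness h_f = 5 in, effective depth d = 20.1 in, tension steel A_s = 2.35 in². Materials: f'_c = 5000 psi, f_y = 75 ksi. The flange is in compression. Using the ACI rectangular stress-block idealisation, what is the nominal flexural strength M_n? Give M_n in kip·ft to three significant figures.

Tension: T = A_s f_y = 2.35 × 75 = 176.25 kips.
Try a within the flange: a = T/(0.85 f'_c b_f) = 176.25/(0.85 × 5 × 43) = 0.964 in.
Since a = 0.964 ≤ h_f = 5 in, the stress block lies entirely in the flange; analyse as a rectangular beam of width b_f.
M_n = T(d − a/2) = 176.25 × (20.1 − 0.482) = 3457.7 kip·in.
M_n = 3457.7/12 = 288.14 kip·ft.

M_n ≈ 288 kip·ft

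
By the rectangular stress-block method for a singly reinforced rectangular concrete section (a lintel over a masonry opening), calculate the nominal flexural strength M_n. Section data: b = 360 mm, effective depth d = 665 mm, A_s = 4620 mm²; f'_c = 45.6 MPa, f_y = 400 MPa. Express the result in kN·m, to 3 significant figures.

M_n ≈ 1110 kN·m

T = A_s f_y = 4620 × 400 = 1848000 N = 1848 kN.
From C = T: a = T/(0.85 f'_c b) = 1848000/(0.85 × 45.6 × 360) = 132.44 mm.
M_n = T(d − a/2) = 1848 kN × (665 − 66.22) mm = 1106.55 kN·m.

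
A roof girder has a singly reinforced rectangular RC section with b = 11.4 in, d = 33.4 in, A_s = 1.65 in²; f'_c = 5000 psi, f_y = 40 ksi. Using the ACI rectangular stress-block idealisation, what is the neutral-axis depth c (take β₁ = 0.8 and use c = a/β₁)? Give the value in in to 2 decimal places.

c ≈ 1.70 in

T = A_s f_y = 1.65 × 40 = 66 kips.
a = T/(0.85 f'_c b) = 66/(0.85 × 5 × 11.4) = 1.3622 in.
With β₁ = 0.8, c = a/β₁ = 1.3622/0.8 = 1.70 in.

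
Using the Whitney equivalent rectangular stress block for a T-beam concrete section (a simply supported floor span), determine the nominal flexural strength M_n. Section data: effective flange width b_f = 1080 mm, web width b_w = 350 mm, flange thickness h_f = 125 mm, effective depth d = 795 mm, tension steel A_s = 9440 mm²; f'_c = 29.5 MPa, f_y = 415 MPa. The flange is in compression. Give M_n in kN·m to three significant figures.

M_n ≈ 2820 kN·m

Tension: T = A_s f_y = 9440 × 415 = 3917600 N.
Try a within the flange: a = T/(0.85 f'_c b_f) = 3917600/(0.85 × 29.5 × 1080) = 144.66 mm.
a = 144.66 > h_f = 125 mm: the block extends into the web. Split into flange-overhang and web parts.
C_f = 0.85 f'_c (b_f − b_w) h_f = 0.85 × 29.5 × (1080 − 350) × 125 = 2288094 N.
Remaining web compression depth: a_w = (T − C_f)/(0.85 f'_c b_w) = (3917600 − 2288094)/(0.85 × 29.5 × 350) = 185.67 mm.
M_n = C_f(d − h_f/2) + (T − C_f)(d − a_w/2) = 2288094 × (795 − 62.5) + 1629506 × (795 − 92.835) = 1676.03 + 1144.18 = 2820.21 × 10⁶ N·mm.
M_n = 2820.21 kN·m.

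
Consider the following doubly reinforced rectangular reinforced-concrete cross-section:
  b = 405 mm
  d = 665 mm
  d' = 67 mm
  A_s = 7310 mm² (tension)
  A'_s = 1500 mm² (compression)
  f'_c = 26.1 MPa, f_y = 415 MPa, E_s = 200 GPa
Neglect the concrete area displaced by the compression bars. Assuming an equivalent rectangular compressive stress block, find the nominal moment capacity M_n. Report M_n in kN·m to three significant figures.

M_n ≈ 1650 kN·m

Assume both tension and compression steel yield.
Net tension couple steel: A_s − A'_s = 5810 mm².
a = (A_s − A'_s) f_y / (0.85 f'_c b) = 2411150/(0.85 × 26.1 × 405) = 268.36 mm.
c = a/β₁ = 268.36/0.85 = 315.72 mm; ε'_s = 0.003(c − d')/c = 0.0024 ≥ f_y/E_s = 0.0021, so compression steel does yield.
M_n = (A_s − A'_s) f_y (d − a/2) + A'_s f_y (d − d') = [2411150 × (665 − 134.18) + 622500 × (665 − 67)] × 10⁻⁶ = 1279.89 + 372.26 = 1652.15 kN·m.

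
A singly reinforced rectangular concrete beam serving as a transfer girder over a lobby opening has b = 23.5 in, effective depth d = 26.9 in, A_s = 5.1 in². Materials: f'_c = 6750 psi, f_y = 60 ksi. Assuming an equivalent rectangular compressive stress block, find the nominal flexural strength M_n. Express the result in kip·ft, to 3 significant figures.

M_n ≈ 657 kip·ft

T = A_s f_y = 5.1 × 60 = 306 kips.
a = T/(0.85 f'_c b) = 306/(0.85 × 6.75 × 23.5) = 2.270 in.
M_n = T(d − a/2) = 306 × (26.9 − 1.135) = 7884.1 kip·in = 7884.1/12 = 657.01 kip·ft.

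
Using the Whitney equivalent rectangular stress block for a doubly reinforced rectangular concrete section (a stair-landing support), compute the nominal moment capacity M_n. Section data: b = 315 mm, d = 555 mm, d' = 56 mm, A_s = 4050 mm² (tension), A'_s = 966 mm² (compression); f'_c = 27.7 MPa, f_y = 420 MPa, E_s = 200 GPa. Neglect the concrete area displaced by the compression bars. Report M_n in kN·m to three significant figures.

M_n ≈ 808 kN·m

Assume both tension and compression steel yield.
Net tension couple steel: A_s − A'_s = 3084 mm².
a = (A_s − A'_s) f_y / (0.85 f'_c b) = 1295280/(0.85 × 27.7 × 315) = 174.64 mm.
c = a/β₁ = 174.64/0.85 = 205.46 mm; ε'_s = 0.003(c − d')/c = 0.0022 ≥ f_y/E_s = 0.0021, so compression steel does yield.
M_n = (A_s − A'_s) f_y (d − a/2) + A'_s f_y (d − d') = [1295280 × (555 − 87.32) + 405720 × (555 − 56)] × 10⁻⁶ = 605.78 + 202.45 = 808.23 kN·m.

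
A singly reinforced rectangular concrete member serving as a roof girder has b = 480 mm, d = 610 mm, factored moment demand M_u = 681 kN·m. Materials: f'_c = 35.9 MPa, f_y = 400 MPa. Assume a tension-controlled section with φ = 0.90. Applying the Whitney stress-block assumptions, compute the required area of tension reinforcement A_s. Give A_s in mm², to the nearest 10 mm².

A_s ≈ 3350 mm²

M_n = M_u/φ = 681/0.90 = 756.667 kN·m.
With M_n = 0.85 f'_c a b (d − a/2), solve the quadratic for a:
a = d − √(d² − 2M_n/(0.85 f'_c b)) = 610 − √(610² − 2 × 756.667×10⁶/(0.85 × 35.9 × 480)) = 91.56 mm.
A_s = 0.85 f'_c a b / f_y = 0.85 × 35.9 × 91.56 × 480 / 400 = 3352.7 mm².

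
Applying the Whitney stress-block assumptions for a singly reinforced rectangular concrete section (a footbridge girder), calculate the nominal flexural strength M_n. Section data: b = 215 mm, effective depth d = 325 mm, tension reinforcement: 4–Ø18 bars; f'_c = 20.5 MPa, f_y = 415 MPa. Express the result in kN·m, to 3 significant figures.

A_s = 4 × 254 = 1016 mm².
T = A_s f_y = 1016 × 415 = 421640 N = 421.64 kN.
From C = T: a = T/(0.85 f'_c b) = 421640/(0.85 × 20.5 × 215) = 112.55 mm.
M_n = T(d − a/2) = 421.64 kN × (325 − 56.275) mm = 113.31 kN·m.

M_n ≈ 113 kN·m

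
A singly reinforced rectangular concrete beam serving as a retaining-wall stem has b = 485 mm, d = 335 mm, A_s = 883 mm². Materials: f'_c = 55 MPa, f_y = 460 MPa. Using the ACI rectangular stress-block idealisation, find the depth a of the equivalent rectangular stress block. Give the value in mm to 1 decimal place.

a ≈ 17.9 mm

T = A_s f_y = 883 × 460 = 406180 N = 406.18 kN.
Setting C = 0.85 f'_c a b equal to T: a = 406180/(0.85 × 55 × 485) = 17.9 mm.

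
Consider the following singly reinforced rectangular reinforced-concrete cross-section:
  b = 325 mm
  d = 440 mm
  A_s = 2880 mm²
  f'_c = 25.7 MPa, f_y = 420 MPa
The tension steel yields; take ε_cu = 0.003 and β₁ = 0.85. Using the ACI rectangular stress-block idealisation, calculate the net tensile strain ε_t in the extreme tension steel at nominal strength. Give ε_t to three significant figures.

ε_t ≈ 0.00359

a = A_s f_y/(0.85 f'_c b) = 170.38 mm.
β₁ = 0.85, so c = a/β₁ = 170.38/0.85 = 200.45 mm.
From the linear strain diagram with ε_cu = 0.003: ε_t = 0.003 (d − c)/c = 0.003 × (440 − 200.45)/200.45 = 0.00359.
ε_t < 0.004 — the section is over-reinforced for flexure under ACI limits.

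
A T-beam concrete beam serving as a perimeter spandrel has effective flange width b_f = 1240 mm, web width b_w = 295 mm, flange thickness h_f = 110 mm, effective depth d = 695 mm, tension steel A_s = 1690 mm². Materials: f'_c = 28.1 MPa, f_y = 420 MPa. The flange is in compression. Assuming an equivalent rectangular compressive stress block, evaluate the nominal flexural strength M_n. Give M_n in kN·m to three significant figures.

M_n ≈ 485 kN·m

Tension: T = A_s f_y = 1690 × 420 = 709800 N.
Try a within the flange: a = T/(0.85 f'_c b_f) = 709800/(0.85 × 28.1 × 1240) = 23.97 mm.
Since a = 23.97 ≤ h_f = 110 mm, the stress block lies entirely in the flange; analyse as a rectangular beam of width b_f.
M_n = T(d − a/2) = 709800 × (695 − 11.985) = 484.80 × 10⁶ N·mm.
M_n = 484.80 kN·m.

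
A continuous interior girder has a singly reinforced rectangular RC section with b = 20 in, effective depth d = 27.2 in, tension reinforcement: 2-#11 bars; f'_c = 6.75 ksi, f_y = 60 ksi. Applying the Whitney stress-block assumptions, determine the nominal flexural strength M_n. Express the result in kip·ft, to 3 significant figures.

A_s = 2 × 1.56 = 3.12 in².
T = A_s f_y = 3.12 × 60 = 187.2 kips.
a = T/(0.85 f'_c b) = 187.2/(0.85 × 6.75 × 20) = 1.631 in.
M_n = T(d − a/2) = 187.2 × (27.2 − 0.8155) = 4939.2 kip·in = 4939.2/12 = 411.60 kip·ft.

M_n ≈ 412 kip·ft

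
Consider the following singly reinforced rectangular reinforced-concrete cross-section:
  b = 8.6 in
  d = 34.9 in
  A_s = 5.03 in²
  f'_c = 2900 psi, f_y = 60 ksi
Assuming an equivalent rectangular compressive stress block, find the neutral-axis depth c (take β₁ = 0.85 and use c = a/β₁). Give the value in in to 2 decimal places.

T = A_s f_y = 5.03 × 60 = 301.8 kips.
a = T/(0.85 f'_c b) = 301.8/(0.85 × 2.9 × 8.6) = 14.2365 in.
With β₁ = 0.85, c = a/β₁ = 14.2365/0.85 = 16.75 in.

c ≈ 16.75 in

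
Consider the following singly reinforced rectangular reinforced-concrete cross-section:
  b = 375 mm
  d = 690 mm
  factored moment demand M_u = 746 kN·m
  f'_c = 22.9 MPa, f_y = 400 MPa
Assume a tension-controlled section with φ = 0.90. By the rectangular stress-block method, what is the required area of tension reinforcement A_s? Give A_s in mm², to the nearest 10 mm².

A_s ≈ 3490 mm²

M_n = M_u/φ = 746/0.90 = 828.889 kN·m.
With M_n = 0.85 f'_c a b (d − a/2), solve the quadratic for a:
a = d − √(d² − 2M_n/(0.85 f'_c b)) = 690 − √(690² − 2 × 828.889×10⁶/(0.85 × 22.9 × 375)) = 191.01 mm.
A_s = 0.85 f'_c a b / f_y = 0.85 × 22.9 × 191.01 × 375 / 400 = 3485.6 mm².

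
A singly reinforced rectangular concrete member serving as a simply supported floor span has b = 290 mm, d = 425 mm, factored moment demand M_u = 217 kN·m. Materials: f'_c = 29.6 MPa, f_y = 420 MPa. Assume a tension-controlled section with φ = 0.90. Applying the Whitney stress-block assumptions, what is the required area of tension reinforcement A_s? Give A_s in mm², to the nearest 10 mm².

A_s ≈ 1500 mm²

M_n = M_u/φ = 217/0.90 = 241.111 kN·m.
With M_n = 0.85 f'_c a b (d − a/2), solve the quadratic for a:
a = d − √(d² − 2M_n/(0.85 f'_c b)) = 425 − √(425² − 2 × 241.111×10⁶/(0.85 × 29.6 × 290)) = 86.57 mm.
A_s = 0.85 f'_c a b / f_y = 0.85 × 29.6 × 86.57 × 290 / 420 = 1503.9 mm².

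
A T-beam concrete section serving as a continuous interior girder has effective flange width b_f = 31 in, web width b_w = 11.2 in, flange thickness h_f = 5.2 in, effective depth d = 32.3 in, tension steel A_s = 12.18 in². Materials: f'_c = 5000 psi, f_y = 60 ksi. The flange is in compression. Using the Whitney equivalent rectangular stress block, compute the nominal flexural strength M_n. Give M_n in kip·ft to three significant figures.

Tension: T = A_s f_y = 12.18 × 60 = 730.8 kips.
Try a within the flange: a = T/(0.85 f'_c b_f) = 730.8/(0.85 × 5 × 31) = 5.547 in.
a = 5.547 > h_f = 5.2 in: the block extends into the web. Split into flange-overhang and web parts.
C_f = 0.85 f'_c (b_f − b_w) h_f = 0.85 × 5 × (31 − 11.2) × 5.2 = 437.6 kips.
Remaining web compression depth: a_w = (T − C_f)/(0.85 f'_c b_w) = (730.8 − 437.6)/(0.85 × 5 × 11.2) = 6.160 in.
M_n = C_f(d − h_f/2) + (T − C_f)(d − a_w/2) = 437.6 × (32.3 − 2.6) + 293.2 × (32.3 − 3.08) = 12996.7 + 8567.3 = 21564.0 kip·in.
M_n = 21564.0/12 = 1797.00 kip·ft.

M_n ≈ 1800 kip·ft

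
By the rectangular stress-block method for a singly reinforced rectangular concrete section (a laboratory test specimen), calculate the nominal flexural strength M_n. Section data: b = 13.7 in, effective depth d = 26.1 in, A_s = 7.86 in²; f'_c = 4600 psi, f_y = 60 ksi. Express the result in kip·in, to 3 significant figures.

T = A_s f_y = 7.86 × 60 = 471.6 kips.
a = T/(0.85 f'_c b) = 471.6/(0.85 × 4.6 × 13.7) = 8.804 in.
M_n = T(d − a/2) = 471.6 × (26.1 − 4.402) = 10232.8 kip·in.

M_n ≈ 10200 kip·in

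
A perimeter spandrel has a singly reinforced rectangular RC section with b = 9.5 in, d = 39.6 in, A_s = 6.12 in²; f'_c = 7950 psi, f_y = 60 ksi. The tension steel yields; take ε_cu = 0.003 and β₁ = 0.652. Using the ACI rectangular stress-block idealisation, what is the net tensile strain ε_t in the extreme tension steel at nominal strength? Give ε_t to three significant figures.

ε_t ≈ 0.0105

a = A_s f_y/(0.85 f'_c b) = 5.720 in.
β₁ = 0.652, so c = a/β₁ = 5.720/0.652 = 8.773 in.
From the linear strain diagram with ε_cu = 0.003: ε_t = 0.003 (d − c)/c = 0.003 × (39.6 − 8.773)/8.773 = 0.0105.
Since ε_t ≥ 0.005, the section is tension-controlled.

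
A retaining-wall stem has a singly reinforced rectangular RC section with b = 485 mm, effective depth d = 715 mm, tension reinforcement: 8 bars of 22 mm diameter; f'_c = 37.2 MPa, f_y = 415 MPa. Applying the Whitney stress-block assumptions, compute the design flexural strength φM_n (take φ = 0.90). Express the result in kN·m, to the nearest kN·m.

φM_n ≈ 765 kN·m

A_s = 8 × 380 = 3040 mm².
T = A_s f_y = 3040 × 415 = 1261600 N = 1261.6 kN.
From C = T: a = T/(0.85 f'_c b) = 1261600/(0.85 × 37.2 × 485) = 82.27 mm.
M_n = T(d − a/2) = 1261.6 kN × (715 − 41.135) mm = 850.15 kN·m.
φM_n = 0.90 × 850.15 = 765.14 kN·m.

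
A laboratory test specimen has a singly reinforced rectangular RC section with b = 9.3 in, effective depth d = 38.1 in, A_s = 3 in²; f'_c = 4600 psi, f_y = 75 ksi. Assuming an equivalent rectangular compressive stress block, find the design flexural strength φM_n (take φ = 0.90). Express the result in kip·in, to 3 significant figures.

φM_n ≈ 7090 kip·in

T = A_s f_y = 3 × 75 = 225 kips.
a = T/(0.85 f'_c b) = 225/(0.85 × 4.6 × 9.3) = 6.188 in.
M_n = T(d − a/2) = 225 × (38.1 − 3.094) = 7876.4 kip·in.
φM_n = 0.90 × 7876.4 = 7088.8 kip·in.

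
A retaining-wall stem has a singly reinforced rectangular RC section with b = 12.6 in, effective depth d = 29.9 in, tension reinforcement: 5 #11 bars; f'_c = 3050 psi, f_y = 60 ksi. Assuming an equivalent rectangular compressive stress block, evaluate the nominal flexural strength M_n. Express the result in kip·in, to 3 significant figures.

M_n ≈ 10600 kip·in

A_s = 5 × 1.56 = 7.8 in².
T = A_s f_y = 7.8 × 60 = 468 kips.
a = T/(0.85 f'_c b) = 468/(0.85 × 3.05 × 12.6) = 14.327 in.
M_n = T(d − a/2) = 468 × (29.9 − 7.1635) = 10640.7 kip·in.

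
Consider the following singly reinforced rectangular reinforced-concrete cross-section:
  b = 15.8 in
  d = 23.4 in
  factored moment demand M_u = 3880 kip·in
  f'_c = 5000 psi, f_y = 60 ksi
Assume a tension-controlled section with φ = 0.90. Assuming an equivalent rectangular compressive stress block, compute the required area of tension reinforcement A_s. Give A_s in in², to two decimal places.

M_n = M_u/φ = 3880/0.90 = 4311.11 kip·in.
From M_n = 0.85 f'_c a b (d − a/2):
a = d − √(d² − 2M_n/(0.85 f'_c b)) = 23.4 − √(23.4² − 2 × 4311.11/(0.85 × 5 × 15.8)) = 2.927 in.
A_s = 0.85 f'_c a b / f_y = 0.85 × 5 × 2.927 × 15.8 / 60 = 3.276 in².

A_s ≈ 3.28 in²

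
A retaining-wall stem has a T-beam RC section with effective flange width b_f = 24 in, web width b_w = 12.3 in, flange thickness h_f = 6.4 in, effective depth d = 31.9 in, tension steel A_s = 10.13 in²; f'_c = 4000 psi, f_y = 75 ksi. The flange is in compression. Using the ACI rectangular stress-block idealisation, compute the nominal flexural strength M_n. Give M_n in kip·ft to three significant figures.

M_n ≈ 1700 kip·ft

Tension: T = A_s f_y = 10.13 × 75 = 759.75 kips.
Try a within the flange: a = T/(0.85 f'_c b_f) = 759.75/(0.85 × 4 × 24) = 9.311 in.
a = 9.311 > h_f = 6.4 in: the block extends into the web. Split into flange-overhang and web parts.
C_f = 0.85 f'_c (b_f − b_w) h_f = 0.85 × 4 × (24 − 12.3) × 6.4 = 254.6 kips.
Remaining web compression depth: a_w = (T − C_f)/(0.85 f'_c b_w) = (759.75 − 254.6)/(0.85 × 4 × 12.3) = 12.079 in.
M_n = C_f(d − h_f/2) + (T − C_f)(d − a_w/2) = 254.6 × (31.9 − 3.2) + 505.15 × (31.9 − 6.0395) = 7307.0 + 13063.4 = 20370.4 kip·in.
M_n = 20370.4/12 = 1697.53 kip·ft.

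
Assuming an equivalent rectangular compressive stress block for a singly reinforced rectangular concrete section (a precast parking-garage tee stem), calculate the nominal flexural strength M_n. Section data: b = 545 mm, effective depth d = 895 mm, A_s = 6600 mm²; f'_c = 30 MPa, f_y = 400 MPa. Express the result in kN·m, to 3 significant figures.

T = A_s f_y = 6600 × 400 = 2640000 N = 2640 kN.
From C = T: a = T/(0.85 f'_c b) = 2640000/(0.85 × 30 × 545) = 189.96 mm.
M_n = T(d − a/2) = 2640 kN × (895 − 94.98) mm = 2112.05 kN·m.

M_n ≈ 2110 kN·m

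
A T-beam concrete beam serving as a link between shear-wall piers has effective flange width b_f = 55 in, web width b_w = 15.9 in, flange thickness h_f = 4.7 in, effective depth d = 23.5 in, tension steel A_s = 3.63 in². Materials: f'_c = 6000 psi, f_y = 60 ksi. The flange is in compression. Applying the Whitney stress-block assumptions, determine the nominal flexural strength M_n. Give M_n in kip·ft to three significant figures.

M_n ≈ 419 kip·ft

Tension: T = A_s f_y = 3.63 × 60 = 217.8 kips.
Try a within the flange: a = T/(0.85 f'_c b_f) = 217.8/(0.85 × 6 × 55) = 0.776 in.
Since a = 0.776 ≤ h_f = 4.7 in, the stress block lies entirely in the flange; analyse as a rectangular beam of width b_f.
M_n = T(d − a/2) = 217.8 × (23.5 − 0.388) = 5033.8 kip·in.
M_n = 5033.8/12 = 419.48 kip·ft.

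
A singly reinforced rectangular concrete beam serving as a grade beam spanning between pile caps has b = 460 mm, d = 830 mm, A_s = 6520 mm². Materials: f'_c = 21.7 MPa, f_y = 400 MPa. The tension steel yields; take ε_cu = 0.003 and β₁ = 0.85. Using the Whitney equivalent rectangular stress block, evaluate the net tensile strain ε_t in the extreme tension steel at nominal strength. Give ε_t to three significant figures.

a = A_s f_y/(0.85 f'_c b) = 307.38 mm.
β₁ = 0.85, so c = a/β₁ = 307.38/0.85 = 361.62 mm.
From the linear strain diagram with ε_cu = 0.003: ε_t = 0.003 (d − c)/c = 0.003 × (830 − 361.62)/361.62 = 0.00389.
ε_t < 0.004 — the section is over-reinforced for flexure under ACI limits.

ε_t ≈ 0.00389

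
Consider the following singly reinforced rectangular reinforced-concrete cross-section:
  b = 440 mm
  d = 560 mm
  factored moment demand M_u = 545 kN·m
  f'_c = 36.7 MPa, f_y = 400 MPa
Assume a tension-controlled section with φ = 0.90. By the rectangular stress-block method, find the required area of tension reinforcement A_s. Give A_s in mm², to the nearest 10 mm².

M_n = M_u/φ = 545/0.90 = 605.556 kN·m.
With M_n = 0.85 f'_c a b (d − a/2), solve the quadratic for a:
a = d − √(d² − 2M_n/(0.85 f'_c b)) = 560 − √(560² − 2 × 605.556×10⁶/(0.85 × 36.7 × 440)) = 85.27 mm.
A_s = 0.85 f'_c a b / f_y = 0.85 × 36.7 × 85.27 × 440 / 400 = 2926.0 mm².

A_s ≈ 2930 mm²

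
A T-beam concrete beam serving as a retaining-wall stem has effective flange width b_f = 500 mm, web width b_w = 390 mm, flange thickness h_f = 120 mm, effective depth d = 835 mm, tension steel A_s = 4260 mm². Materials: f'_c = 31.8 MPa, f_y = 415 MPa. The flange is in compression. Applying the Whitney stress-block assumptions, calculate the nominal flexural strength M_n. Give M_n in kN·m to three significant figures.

M_n ≈ 1360 kN·m

Tension: T = A_s f_y = 4260 × 415 = 1767900 N.
Try a within the flange: a = T/(0.85 f'_c b_f) = 1767900/(0.85 × 31.8 × 500) = 130.81 mm.
a = 130.81 > h_f = 120 mm: the block extends into the web. Split into flange-overhang and web parts.
C_f = 0.85 f'_c (b_f − b_w) h_f = 0.85 × 31.8 × (500 − 390) × 120 = 356796 N.
Remaining web compression depth: a_w = (T − C_f)/(0.85 f'_c b_w) = (1767900 − 356796)/(0.85 × 31.8 × 390) = 133.86 mm.
M_n = C_f(d − h_f/2) + (T − C_f)(d − a_w/2) = 356796 × (835 − 60) + 1411104 × (835 − 66.93) = 276.52 + 1083.83 = 1360.35 × 10⁶ N·mm.
M_n = 1360.35 kN·m.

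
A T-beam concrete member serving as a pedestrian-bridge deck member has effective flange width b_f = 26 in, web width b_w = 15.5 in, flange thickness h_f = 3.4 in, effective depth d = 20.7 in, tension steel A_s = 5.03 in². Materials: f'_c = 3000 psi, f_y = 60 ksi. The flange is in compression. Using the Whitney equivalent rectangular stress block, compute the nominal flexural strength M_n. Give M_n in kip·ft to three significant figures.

M_n ≈ 461 kip·ft

Tension: T = A_s f_y = 5.03 × 60 = 301.8 kips.
Try a within the flange: a = T/(0.85 f'_c b_f) = 301.8/(0.85 × 3 × 26) = 4.552 in.
a = 4.552 > h_f = 3.4 in: the block extends into the web. Split into flange-overhang and web parts.
C_f = 0.85 f'_c (b_f − b_w) h_f = 0.85 × 3 × (26 − 15.5) × 3.4 = 91.0 kips.
Remaining web compression depth: a_w = (T − C_f)/(0.85 f'_c b_w) = (301.8 − 91.0)/(0.85 × 3 × 15.5) = 5.333 in.
M_n = C_f(d − h_f/2) + (T − C_f)(d − a_w/2) = 91.0 × (20.7 − 1.7) + 210.8 × (20.7 − 2.6665) = 1729.0 + 3801.5 = 5530.5 kip·in.
M_n = 5530.5/12 = 460.88 kip·ft.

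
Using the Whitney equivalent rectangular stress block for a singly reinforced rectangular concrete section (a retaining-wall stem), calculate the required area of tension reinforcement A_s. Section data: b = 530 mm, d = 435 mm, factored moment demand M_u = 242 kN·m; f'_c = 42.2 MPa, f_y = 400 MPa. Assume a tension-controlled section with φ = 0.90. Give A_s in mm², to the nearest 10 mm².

A_s ≈ 1610 mm²

M_n = M_u/φ = 242/0.90 = 268.889 kN·m.
With M_n = 0.85 f'_c a b (d − a/2), solve the quadratic for a:
a = d − √(d² − 2M_n/(0.85 f'_c b)) = 435 − √(435² − 2 × 268.889×10⁶/(0.85 × 42.2 × 530)) = 33.83 mm.
A_s = 0.85 f'_c a b / f_y = 0.85 × 42.2 × 33.83 × 530 / 400 = 1607.9 mm².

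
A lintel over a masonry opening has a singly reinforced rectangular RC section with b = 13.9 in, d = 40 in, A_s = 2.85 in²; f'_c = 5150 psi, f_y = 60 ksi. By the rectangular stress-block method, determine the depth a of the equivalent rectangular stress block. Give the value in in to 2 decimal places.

T = A_s f_y = 2.85 × 60 = 171 kips.
a = T/(0.85 f'_c b) = 171/(0.85 × 5.15 × 13.9) = 2.81 in.

a ≈ 2.81 in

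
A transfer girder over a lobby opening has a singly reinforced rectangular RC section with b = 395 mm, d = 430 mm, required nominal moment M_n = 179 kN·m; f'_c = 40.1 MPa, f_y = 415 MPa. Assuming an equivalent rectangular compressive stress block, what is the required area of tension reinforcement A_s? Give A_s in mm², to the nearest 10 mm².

With M_n = 0.85 f'_c a b (d − a/2), solve the quadratic for a:
a = d − √(d² − 2M_n/(0.85 f'_c b)) = 430 − √(430² − 2 × 179×10⁶/(0.85 × 40.1 × 395)) = 32.12 mm.
A_s = 0.85 f'_c a b / f_y = 0.85 × 40.1 × 32.12 × 395 / 415 = 1042.0 mm².

A_s ≈ 1040 mm²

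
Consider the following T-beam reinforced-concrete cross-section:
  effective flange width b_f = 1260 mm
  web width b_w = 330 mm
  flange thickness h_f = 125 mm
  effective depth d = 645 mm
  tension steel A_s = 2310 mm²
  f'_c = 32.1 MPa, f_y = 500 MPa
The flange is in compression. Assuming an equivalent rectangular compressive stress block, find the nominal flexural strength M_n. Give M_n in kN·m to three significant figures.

Tension: T = A_s f_y = 2310 × 500 = 1155000 N.
Try a within the flange: a = T/(0.85 f'_c b_f) = 1155000/(0.85 × 32.1 × 1260) = 33.60 mm.
Since a = 33.60 ≤ h_f = 125 mm, the stress block lies entirely in the flange; analyse as a rectangular beam of width b_f.
M_n = T(d − a/2) = 1155000 × (645 − 16.8) = 725.57 × 10⁶ N·mm.
M_n = 725.57 kN·m.

M_n ≈ 726 kN·m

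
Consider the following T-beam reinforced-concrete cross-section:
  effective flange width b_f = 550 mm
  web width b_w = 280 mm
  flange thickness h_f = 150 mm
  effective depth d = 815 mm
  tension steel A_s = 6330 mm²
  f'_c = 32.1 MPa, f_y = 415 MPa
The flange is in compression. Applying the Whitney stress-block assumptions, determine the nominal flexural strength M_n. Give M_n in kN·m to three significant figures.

M_n ≈ 1910 kN·m

Tension: T = A_s f_y = 6330 × 415 = 2626950 N.
Try a within the flange: a = T/(0.85 f'_c b_f) = 2626950/(0.85 × 32.1 × 550) = 175.05 mm.
a = 175.05 > h_f = 150 mm: the block extends into the web. Split into flange-overhang and web parts.
C_f = 0.85 f'_c (b_f − b_w) h_f = 0.85 × 32.1 × (550 − 280) × 150 = 1105043 N.
Remaining web compression depth: a_w = (T − C_f)/(0.85 f'_c b_w) = (2626950 − 1105043)/(0.85 × 32.1 × 280) = 199.21 mm.
M_n = C_f(d − h_f/2) + (T − C_f)(d − a_w/2) = 1105043 × (815 − 75) + 1521907 × (815 − 99.605) = 817.73 + 1088.76 = 1906.49 × 10⁶ N·mm.
M_n = 1906.49 kN·m.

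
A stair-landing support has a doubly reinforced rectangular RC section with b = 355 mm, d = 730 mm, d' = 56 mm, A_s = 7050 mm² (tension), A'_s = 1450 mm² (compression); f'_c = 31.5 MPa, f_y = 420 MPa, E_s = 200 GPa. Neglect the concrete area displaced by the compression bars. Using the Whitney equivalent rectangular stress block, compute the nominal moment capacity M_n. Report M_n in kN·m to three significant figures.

Assume both tension and compression steel yield.
Net tension couple steel: A_s − A'_s = 5600 mm².
a = (A_s − A'_s) f_y / (0.85 f'_c b) = 2352000/(0.85 × 31.5 × 355) = 247.45 mm.
c = a/β₁ = 247.45/0.825 = 299.94 mm; ε'_s = 0.003(c − d')/c = 0.0024 ≥ f_y/E_s = 0.0021, so compression steel does yield.
M_n = (A_s − A'_s) f_y (d − a/2) + A'_s f_y (d − d') = [2352000 × (730 − 123.725) + 609000 × (730 − 56)] × 10⁻⁶ = 1425.96 + 410.47 = 1836.43 kN·m.

M_n ≈ 1840 kN·m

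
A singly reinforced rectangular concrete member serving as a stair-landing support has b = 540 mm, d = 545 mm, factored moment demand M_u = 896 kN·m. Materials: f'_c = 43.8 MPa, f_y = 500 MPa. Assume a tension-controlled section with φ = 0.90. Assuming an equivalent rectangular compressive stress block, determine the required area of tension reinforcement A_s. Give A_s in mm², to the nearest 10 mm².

A_s ≈ 4020 mm²

M_n = M_u/φ = 896/0.90 = 995.556 kN·m.
With M_n = 0.85 f'_c a b (d − a/2), solve the quadratic for a:
a = d − √(d² − 2M_n/(0.85 f'_c b)) = 545 − √(545² − 2 × 995.556×10⁶/(0.85 × 43.8 × 540)) = 100.04 mm.
A_s = 0.85 f'_c a b / f_y = 0.85 × 43.8 × 100.04 × 540 / 500 = 4022.4 mm².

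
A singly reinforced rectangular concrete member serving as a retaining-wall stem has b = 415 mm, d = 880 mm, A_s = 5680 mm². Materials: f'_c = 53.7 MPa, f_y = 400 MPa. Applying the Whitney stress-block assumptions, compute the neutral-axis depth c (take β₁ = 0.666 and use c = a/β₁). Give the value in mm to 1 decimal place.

c ≈ 180.1 mm

T = A_s f_y = 5680 × 400 = 2272000 N = 2272 kN.
Setting C = 0.85 f'_c a b equal to T: a = 2272000/(0.85 × 53.7 × 415) = 119.941 mm.
With β₁ = 0.666, c = a/β₁ = 119.941/0.666 = 180.1 mm.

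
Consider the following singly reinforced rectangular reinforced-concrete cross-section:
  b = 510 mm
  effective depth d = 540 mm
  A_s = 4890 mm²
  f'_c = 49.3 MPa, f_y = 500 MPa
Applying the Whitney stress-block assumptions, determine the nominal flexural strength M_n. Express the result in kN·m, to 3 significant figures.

T = A_s f_y = 4890 × 500 = 2445000 N = 2445 kN.
From C = T: a = T/(0.85 f'_c b) = 2445000/(0.85 × 49.3 × 510) = 114.40 mm.
M_n = T(d − a/2) = 2445 kN × (540 − 57.2) mm = 1180.45 kN·m.

M_n ≈ 1180 kN·m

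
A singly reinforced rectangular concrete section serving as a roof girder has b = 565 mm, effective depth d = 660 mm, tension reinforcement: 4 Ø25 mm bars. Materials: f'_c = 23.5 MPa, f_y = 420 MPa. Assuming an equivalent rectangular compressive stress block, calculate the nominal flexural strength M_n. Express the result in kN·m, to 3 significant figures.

A_s = 4 × 491 = 1964 mm².
T = A_s f_y = 1964 × 420 = 824880 N = 824.88 kN.
From C = T: a = T/(0.85 f'_c b) = 824880/(0.85 × 23.5 × 565) = 73.09 mm.
M_n = T(d − a/2) = 824.88 kN × (660 − 36.545) mm = 514.28 kN·m.

M_n ≈ 514 kN·m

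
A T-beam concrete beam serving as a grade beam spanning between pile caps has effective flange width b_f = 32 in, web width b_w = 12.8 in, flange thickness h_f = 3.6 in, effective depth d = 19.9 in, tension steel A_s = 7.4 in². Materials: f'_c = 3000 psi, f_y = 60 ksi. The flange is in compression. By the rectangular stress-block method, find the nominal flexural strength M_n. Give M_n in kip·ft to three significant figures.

Tension: T = A_s f_y = 7.4 × 60 = 444 kips.
Try a within the flange: a = T/(0.85 f'_c b_f) = 444/(0.85 × 3 × 32) = 5.441 in.
a = 5.441 > h_f = 3.6 in: the block extends into the web. Split into flange-overhang and web parts.
C_f = 0.85 f'_c (b_f − b_w) h_f = 0.85 × 3 × (32 − 12.8) × 3.6 = 176.3 kips.
Remaining web compression depth: a_w = (T − C_f)/(0.85 f'_c b_w) = (444 − 176.3)/(0.85 × 3 × 12.8) = 8.202 in.
M_n = C_f(d − h_f/2) + (T − C_f)(d − a_w/2) = 176.3 × (19.9 − 1.8) + 267.7 × (19.9 − 4.101) = 3191.0 + 4229.4 = 7420.4 kip·in.
M_n = 7420.4/12 = 618.37 kip·ft.

M_n ≈ 618 kip·ft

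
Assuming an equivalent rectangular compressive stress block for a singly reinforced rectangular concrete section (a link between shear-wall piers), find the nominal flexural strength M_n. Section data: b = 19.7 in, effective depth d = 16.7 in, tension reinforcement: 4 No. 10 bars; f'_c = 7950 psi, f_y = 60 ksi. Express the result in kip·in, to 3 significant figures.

A_s = 4 × 1.27 = 5.08 in².
T = A_s f_y = 5.08 × 60 = 304.8 kips.
a = T/(0.85 f'_c b) = 304.8/(0.85 × 7.95 × 19.7) = 2.290 in.
M_n = T(d − a/2) = 304.8 × (16.7 − 1.145) = 4741.2 kip·in.

M_n ≈ 4740 kip·in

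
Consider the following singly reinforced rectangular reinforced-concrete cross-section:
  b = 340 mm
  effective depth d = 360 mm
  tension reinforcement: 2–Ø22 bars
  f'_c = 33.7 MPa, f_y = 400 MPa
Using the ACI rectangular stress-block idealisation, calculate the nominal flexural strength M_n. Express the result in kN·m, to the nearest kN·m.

M_n ≈ 105 kN·m

A_s = 2 × 380 = 760 mm².
T = A_s f_y = 760 × 400 = 304000 N = 304 kN.
From C = T: a = T/(0.85 f'_c b) = 304000/(0.85 × 33.7 × 340) = 31.21 mm.
M_n = T(d − a/2) = 304 kN × (360 − 15.605) mm = 104.70 kN·m.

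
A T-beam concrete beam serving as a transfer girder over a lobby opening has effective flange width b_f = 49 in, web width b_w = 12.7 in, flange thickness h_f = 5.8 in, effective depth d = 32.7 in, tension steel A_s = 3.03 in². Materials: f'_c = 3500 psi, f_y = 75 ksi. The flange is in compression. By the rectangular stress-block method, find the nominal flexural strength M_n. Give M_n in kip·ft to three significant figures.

M_n ≈ 604 kip·ft

Tension: T = A_s f_y = 3.03 × 75 = 227.25 kips.
Try a within the flange: a = T/(0.85 f'_c b_f) = 227.25/(0.85 × 3.5 × 49) = 1.559 in.
Since a = 1.559 ≤ h_f = 5.8 in, the stress block lies entirely in the flange; analyse as a rectangular beam of width b_f.
M_n = T(d − a/2) = 227.25 × (32.7 − 0.7795) = 7253.9 kip·in.
M_n = 7253.9/12 = 604.49 kip·ft.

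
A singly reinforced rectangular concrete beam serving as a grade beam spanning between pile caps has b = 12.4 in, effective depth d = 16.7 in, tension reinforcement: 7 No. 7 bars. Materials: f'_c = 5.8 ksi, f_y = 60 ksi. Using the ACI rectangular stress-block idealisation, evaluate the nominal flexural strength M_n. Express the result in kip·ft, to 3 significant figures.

A_s = 7 × 0.6 = 4.2 in².
T = A_s f_y = 4.2 × 60 = 252 kips.
a = T/(0.85 f'_c b) = 252/(0.85 × 5.8 × 12.4) = 4.122 in.
M_n = T(d − a/2) = 252 × (16.7 − 2.061) = 3689.0 kip·in = 3689.0/12 = 307.42 kip·ft.

M_n ≈ 307 kip·ft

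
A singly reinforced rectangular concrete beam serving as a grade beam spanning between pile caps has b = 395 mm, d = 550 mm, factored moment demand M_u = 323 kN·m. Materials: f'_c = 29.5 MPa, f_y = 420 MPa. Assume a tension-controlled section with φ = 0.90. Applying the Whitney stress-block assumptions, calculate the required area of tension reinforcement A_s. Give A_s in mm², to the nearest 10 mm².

A_s ≈ 1660 mm²

M_n = M_u/φ = 323/0.90 = 358.889 kN·m.
With M_n = 0.85 f'_c a b (d − a/2), solve the quadratic for a:
a = d − √(d² − 2M_n/(0.85 f'_c b)) = 550 − √(550² − 2 × 358.889×10⁶/(0.85 × 29.5 × 395)) = 70.38 mm.
A_s = 0.85 f'_c a b / f_y = 0.85 × 29.5 × 70.38 × 395 / 420 = 1659.7 mm².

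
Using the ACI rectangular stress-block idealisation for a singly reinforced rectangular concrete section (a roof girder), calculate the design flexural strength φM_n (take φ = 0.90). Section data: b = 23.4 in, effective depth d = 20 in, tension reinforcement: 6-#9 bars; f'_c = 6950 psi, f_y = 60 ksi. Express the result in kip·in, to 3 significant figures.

A_s = 6 × 1 = 6 in².
T = A_s f_y = 6 × 60 = 360 kips.
a = T/(0.85 f'_c b) = 360/(0.85 × 6.95 × 23.4) = 2.604 in.
M_n = T(d − a/2) = 360 × (20 − 1.302) = 6731.3 kip·in.
φM_n = 0.90 × 6731.3 = 6058.2 kip·in.

φM_n ≈ 6060 kip·in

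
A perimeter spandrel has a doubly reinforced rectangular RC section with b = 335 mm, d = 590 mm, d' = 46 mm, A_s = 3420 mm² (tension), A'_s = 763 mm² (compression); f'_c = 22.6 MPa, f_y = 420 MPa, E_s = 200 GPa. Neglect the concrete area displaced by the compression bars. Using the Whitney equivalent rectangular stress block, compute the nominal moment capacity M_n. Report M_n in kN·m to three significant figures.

M_n ≈ 736 kN·m

Assume both tension and compression steel yield.
Net tension couple steel: A_s − A'_s = 2657 mm².
a = (A_s − A'_s) f_y / (0.85 f'_c b) = 1115940/(0.85 × 22.6 × 335) = 173.41 mm.
c = a/β₁ = 173.41/0.85 = 204.01 mm; ε'_s = 0.003(c − d')/c = 0.0023 ≥ f_y/E_s = 0.0021, so compression steel does yield.
M_n = (A_s − A'_s) f_y (d − a/2) + A'_s f_y (d − d') = [1115940 × (590 − 86.705) + 320460 × (590 − 46)] × 10⁻⁶ = 561.65 + 174.33 = 735.98 kN·m.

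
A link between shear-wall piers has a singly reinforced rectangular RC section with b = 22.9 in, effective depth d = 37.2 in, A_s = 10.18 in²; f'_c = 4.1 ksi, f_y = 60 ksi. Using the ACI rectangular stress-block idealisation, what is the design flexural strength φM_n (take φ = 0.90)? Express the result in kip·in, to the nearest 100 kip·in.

φM_n ≈ 18300 kip·in

T = A_s f_y = 10.18 × 60 = 610.8 kips.
a = T/(0.85 f'_c b) = 610.8/(0.85 × 4.1 × 22.9) = 7.654 in.
M_n = T(d − a/2) = 610.8 × (37.2 − 3.827) = 20384.2 kip·in.
φM_n = 0.90 × 20384.2 = 18345.8 kip·in.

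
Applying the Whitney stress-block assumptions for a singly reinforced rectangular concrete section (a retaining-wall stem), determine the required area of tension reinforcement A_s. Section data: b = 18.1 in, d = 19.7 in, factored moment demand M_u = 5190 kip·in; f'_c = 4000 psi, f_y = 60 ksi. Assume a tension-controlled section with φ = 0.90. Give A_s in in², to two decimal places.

A_s ≈ 5.68 in²

M_n = M_u/φ = 5190/0.90 = 5766.67 kip·in.
From M_n = 0.85 f'_c a b (d − a/2):
a = d − √(d² − 2M_n/(0.85 f'_c b)) = 19.7 − √(19.7² − 2 × 5766.67/(0.85 × 4 × 18.1)) = 5.534 in.
A_s = 0.85 f'_c a b / f_y = 0.85 × 4 × 5.534 × 18.1 / 60 = 5.676 in².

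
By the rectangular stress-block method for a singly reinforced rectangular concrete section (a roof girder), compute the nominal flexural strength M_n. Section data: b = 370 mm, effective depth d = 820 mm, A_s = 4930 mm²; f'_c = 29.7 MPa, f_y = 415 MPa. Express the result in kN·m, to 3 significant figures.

M_n ≈ 1450 kN·m

T = A_s f_y = 4930 × 415 = 2045950 N = 2045.95 kN.
From C = T: a = T/(0.85 f'_c b) = 2045950/(0.85 × 29.7 × 370) = 219.04 mm.
M_n = T(d − a/2) = 2045.95 kN × (820 − 109.52) mm = 1453.61 kN·m.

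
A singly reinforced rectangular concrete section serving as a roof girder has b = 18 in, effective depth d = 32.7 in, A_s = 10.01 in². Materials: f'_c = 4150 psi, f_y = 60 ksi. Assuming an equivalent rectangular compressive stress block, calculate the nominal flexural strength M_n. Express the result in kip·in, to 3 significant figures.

T = A_s f_y = 10.01 × 60 = 600.6 kips.
a = T/(0.85 f'_c b) = 600.6/(0.85 × 4.15 × 18) = 9.459 in.
M_n = T(d − a/2) = 600.6 × (32.7 − 4.7295) = 16799.1 kip·in.

M_n ≈ 16800 kip·in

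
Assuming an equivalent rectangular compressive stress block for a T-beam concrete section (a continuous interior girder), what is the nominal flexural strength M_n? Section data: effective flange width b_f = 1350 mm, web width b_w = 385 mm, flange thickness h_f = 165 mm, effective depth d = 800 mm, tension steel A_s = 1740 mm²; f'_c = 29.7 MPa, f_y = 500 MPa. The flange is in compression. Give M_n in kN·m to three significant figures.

Tension: T = A_s f_y = 1740 × 500 = 870000 N.
Try a within the flange: a = T/(0.85 f'_c b_f) = 870000/(0.85 × 29.7 × 1350) = 25.53 mm.
Since a = 25.53 ≤ h_f = 165 mm, the stress block lies entirely in the flange; analyse as a rectangular beam of width b_f.
M_n = T(d − a/2) = 870000 × (800 − 12.765) = 684.89 × 10⁶ N·mm.
M_n = 684.89 kN·m.

M_n ≈ 685 kN·m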